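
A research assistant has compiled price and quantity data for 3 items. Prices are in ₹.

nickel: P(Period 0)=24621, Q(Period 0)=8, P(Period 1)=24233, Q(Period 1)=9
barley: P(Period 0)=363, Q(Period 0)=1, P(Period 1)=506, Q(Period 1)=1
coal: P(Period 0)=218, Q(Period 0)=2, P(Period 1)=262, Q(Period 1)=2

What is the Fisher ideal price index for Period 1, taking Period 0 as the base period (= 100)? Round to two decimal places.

Laspeyres component (base-period weights):
ΣP(Period 1)Q(Period 0) = 24233×8 + 506×1 + 262×2 = 193864 + 506 + 524 = 194894
ΣP(Period 0)Q(Period 0) = 24621×8 + 363×1 + 218×2 = 196968 + 363 + 436 = 197767
L = 194894 / 197767 × 100 = 98.5473
Paasche component (current-period weights):
ΣP(Period 1)Q(Period 1) = 24233×9 + 506×1 + 262×2 = 218097 + 506 + 524 = 219127
ΣP(Period 0)Q(Period 1) = 24621×9 + 363×1 + 218×2 = 221589 + 363 + 436 = 222388
P = 219127 / 222388 × 100 = 98.5336
Fisher = √(L × P) = √(98.5473 × 98.5336) = 98.5405

98.54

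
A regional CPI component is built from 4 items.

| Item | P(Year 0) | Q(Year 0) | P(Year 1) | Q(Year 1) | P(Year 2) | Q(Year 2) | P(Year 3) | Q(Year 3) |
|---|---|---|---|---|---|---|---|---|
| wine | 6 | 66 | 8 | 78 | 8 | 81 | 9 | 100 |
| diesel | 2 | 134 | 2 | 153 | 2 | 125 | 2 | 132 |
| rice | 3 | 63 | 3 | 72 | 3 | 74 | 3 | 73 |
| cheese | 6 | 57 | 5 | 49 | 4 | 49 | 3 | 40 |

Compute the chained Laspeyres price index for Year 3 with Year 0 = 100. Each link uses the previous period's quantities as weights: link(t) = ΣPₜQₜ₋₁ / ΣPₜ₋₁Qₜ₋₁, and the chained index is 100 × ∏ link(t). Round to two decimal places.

Link Year 0→Year 1:
ΣP(Year 1)Q(Year 0) = 8×66 + 2×134 + 3×63 + 5×57 = 528 + 268 + 189 + 285 = 1270
ΣP(Year 0)Q(Year 0) = 6×66 + 2×134 + 3×63 + 6×57 = 396 + 268 + 189 + 342 = 1195
link = 1270/1195 = 1.062762
Link Year 1→Year 2:
ΣP(Year 2)Q(Year 1) = 8×78 + 2×153 + 3×72 + 4×49 = 624 + 306 + 216 + 196 = 1342
ΣP(Year 1)Q(Year 1) = 8×78 + 2×153 + 3×72 + 5×49 = 624 + 306 + 216 + 245 = 1391
link = 1342/1391 = 0.964774
Link Year 2→Year 3:
ΣP(Year 3)Q(Year 2) = 9×81 + 2×125 + 3×74 + 3×49 = 729 + 250 + 222 + 147 = 1348
ΣP(Year 2)Q(Year 2) = 8×81 + 2×125 + 3×74 + 4×49 = 648 + 250 + 222 + 196 = 1316
link = 1348/1316 = 1.024316
Chained index = 100 × 1.062762 × 0.964774 × 1.024316 = 105.0256

105.03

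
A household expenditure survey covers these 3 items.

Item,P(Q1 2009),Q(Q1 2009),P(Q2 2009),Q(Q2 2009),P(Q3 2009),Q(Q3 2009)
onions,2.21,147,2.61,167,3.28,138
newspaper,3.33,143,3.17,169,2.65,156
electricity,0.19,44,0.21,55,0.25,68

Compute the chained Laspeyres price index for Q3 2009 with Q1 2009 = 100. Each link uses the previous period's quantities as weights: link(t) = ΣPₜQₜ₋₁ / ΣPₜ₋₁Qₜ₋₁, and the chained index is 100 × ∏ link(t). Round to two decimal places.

107.33

Link Q1 2009→Q2 2009:
ΣP(Q2 2009)Q(Q1 2009) = 2.61×147 + 3.17×143 + 0.21×44 = 383.67 + 453.31 + 9.24 = 846.22
ΣP(Q1 2009)Q(Q1 2009) = 2.21×147 + 3.33×143 + 0.19×44 = 324.87 + 476.19 + 8.36 = 809.42
link = 846.22/809.42 = 1.045465
Link Q2 2009→Q3 2009:
ΣP(Q3 2009)Q(Q2 2009) = 3.28×167 + 2.65×169 + 0.25×55 = 547.76 + 447.85 + 13.75 = 1009.36
ΣP(Q2 2009)Q(Q2 2009) = 2.61×167 + 3.17×169 + 0.21×55 = 435.87 + 535.73 + 11.55 = 983.15
link = 1009.36/983.15 = 1.026659
Chained index = 100 × 1.045465 × 1.026659 = 107.3336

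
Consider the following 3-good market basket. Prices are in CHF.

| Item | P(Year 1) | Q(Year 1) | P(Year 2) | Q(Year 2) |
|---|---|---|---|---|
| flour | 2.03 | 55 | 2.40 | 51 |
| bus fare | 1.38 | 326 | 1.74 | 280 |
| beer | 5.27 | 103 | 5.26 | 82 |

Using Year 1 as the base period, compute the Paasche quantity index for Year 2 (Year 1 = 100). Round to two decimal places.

Paasche quantity index uses current-period prices as weights.
ΣP(Year 2)·Q(Year 2) = 2.40×51 + 1.74×280 + 5.26×82 = 122.4 + 487.2 + 431.32 = 1040.92
ΣP(Year 2)·Q(Year 1) = 2.40×55 + 1.74×326 + 5.26×103 = 132 + 567.24 + 541.78 = 1241.02
Index = 1040.92 / 1241.02 × 100 = 83.8762

83.88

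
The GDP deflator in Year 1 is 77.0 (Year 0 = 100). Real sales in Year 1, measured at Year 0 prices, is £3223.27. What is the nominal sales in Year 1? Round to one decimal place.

2481.9

Nominal = Real × (Index/100) = 3223.27 × (77.0/100)
        = 3223.27 × 0.770 = 2481.9179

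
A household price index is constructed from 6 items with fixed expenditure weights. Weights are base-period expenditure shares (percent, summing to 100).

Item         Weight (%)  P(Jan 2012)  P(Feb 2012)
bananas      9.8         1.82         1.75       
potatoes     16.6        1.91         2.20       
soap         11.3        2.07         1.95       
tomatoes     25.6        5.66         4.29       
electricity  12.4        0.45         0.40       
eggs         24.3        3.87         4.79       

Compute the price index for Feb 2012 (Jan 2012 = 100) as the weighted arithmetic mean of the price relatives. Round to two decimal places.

99.69

bananas: 9.8 × (1.75/1.82) = 9.8 × 0.961538 = 9.4231
potatoes: 16.6 × (2.20/1.91) = 16.6 × 1.151832 = 19.1204
soap: 11.3 × (1.95/2.07) = 11.3 × 0.942029 = 10.6449
tomatoes: 25.6 × (4.29/5.66) = 25.6 × 0.757951 = 19.4035
electricity: 12.4 × (0.40/0.45) = 12.4 × 0.888889 = 11.0222
eggs: 24.3 × (4.79/3.87) = 24.3 × 1.237726 = 30.0767
Index = Σ wᵢ·(p₁ᵢ/p₀ᵢ) = 9.4231 + 19.1204 + 10.6449 + 19.4035 + 11.0222 + 30.0767 = 99.6909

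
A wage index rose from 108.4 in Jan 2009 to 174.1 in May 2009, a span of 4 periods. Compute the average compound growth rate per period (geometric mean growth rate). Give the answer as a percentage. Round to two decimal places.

Growth factor = (174.1/108.4)^(1/4) = (1.606089)^(1/4) = 1.125751
Growth rate = 1.125751 − 1 = 0.125751 = 12.5751%

12.58%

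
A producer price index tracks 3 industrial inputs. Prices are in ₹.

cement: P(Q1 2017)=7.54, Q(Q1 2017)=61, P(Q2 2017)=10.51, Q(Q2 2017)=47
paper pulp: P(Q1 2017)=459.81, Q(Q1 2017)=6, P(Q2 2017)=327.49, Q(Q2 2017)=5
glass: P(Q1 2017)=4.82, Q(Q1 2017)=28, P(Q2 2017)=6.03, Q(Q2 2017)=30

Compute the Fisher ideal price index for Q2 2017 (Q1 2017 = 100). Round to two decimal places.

Laspeyres component (base-period weights):
ΣP(Q2 2017)Q(Q1 2017) = 10.51×61 + 327.49×6 + 6.03×28 = 641.11 + 1964.94 + 168.84 = 2774.89
ΣP(Q1 2017)Q(Q1 2017) = 7.54×61 + 459.81×6 + 4.82×28 = 459.94 + 2758.86 + 134.96 = 3353.76
L = 2774.89 / 3353.76 × 100 = 82.7397
Paasche component (current-period weights):
ΣP(Q2 2017)Q(Q2 2017) = 10.51×47 + 327.49×5 + 6.03×30 = 493.97 + 1637.45 + 180.9 = 2312.32
ΣP(Q1 2017)Q(Q2 2017) = 7.54×47 + 459.81×5 + 4.82×30 = 354.38 + 2299.05 + 144.6 = 2798.03
P = 2312.32 / 2798.03 × 100 = 82.6410
Fisher = √(L × P) = √(82.7397 × 82.6410) = 82.6903

82.69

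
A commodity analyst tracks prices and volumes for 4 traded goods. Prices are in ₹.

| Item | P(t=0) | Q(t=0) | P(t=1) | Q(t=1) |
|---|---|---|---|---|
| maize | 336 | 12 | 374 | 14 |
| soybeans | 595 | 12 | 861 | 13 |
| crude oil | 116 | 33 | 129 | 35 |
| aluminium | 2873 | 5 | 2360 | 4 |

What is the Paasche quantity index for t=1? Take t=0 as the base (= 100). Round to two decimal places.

98.40

Paasche quantity index uses current-period prices as weights.
ΣP(t=1)·Q(t=1) = 374×14 + 861×13 + 129×35 + 2360×4 = 5236 + 11193 + 4515 + 9440 = 30384
ΣP(t=1)·Q(t=0) = 374×12 + 861×12 + 129×33 + 2360×5 = 4488 + 10332 + 4257 + 11800 = 30877
Index = 30384 / 30877 × 100 = 98.4033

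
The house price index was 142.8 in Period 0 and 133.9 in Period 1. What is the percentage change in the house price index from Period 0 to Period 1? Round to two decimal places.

Change = (133.9 − 142.8) / 142.8 × 100
       = -8.9 / 142.8 × 100 = -6.2325%

-6.23%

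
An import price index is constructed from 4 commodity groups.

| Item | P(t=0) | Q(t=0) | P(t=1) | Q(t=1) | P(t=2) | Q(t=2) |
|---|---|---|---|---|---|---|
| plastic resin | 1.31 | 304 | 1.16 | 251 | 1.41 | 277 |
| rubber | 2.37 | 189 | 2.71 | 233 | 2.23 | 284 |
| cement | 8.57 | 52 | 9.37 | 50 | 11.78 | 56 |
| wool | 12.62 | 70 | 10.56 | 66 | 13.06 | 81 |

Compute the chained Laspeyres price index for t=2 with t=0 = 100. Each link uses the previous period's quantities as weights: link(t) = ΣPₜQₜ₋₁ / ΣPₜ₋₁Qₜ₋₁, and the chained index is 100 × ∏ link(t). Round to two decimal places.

Link t=0→t=1:
ΣP(t=1)Q(t=0) = 1.16×304 + 2.71×189 + 9.37×52 + 10.56×70 = 352.64 + 512.19 + 487.24 + 739.2 = 2091.27
ΣP(t=0)Q(t=0) = 1.31×304 + 2.37×189 + 8.57×52 + 12.62×70 = 398.24 + 447.93 + 445.64 + 883.4 = 2175.21
link = 2091.27/2175.21 = 0.961411
Link t=1→t=2:
ΣP(t=2)Q(t=1) = 1.41×251 + 2.23×233 + 11.78×50 + 13.06×66 = 353.91 + 519.59 + 589 + 861.96 = 2324.46
ΣP(t=1)Q(t=1) = 1.16×251 + 2.71×233 + 9.37×50 + 10.56×66 = 291.16 + 631.43 + 468.5 + 696.96 = 2088.05
link = 2324.46/2088.05 = 1.113220
Chained index = 100 × 0.961411 × 1.113220 = 107.0262

107.03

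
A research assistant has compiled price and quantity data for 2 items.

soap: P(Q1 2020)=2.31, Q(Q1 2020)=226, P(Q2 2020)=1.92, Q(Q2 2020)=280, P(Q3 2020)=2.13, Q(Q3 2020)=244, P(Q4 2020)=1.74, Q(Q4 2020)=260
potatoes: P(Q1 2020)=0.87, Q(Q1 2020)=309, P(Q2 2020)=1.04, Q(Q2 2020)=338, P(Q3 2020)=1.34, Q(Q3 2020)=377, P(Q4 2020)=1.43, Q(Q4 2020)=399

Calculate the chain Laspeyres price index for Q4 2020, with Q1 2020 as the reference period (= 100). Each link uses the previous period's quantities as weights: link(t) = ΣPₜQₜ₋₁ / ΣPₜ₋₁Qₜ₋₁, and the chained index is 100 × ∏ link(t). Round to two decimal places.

105.97

Link Q1 2020→Q2 2020:
ΣP(Q2 2020)Q(Q1 2020) = 1.92×226 + 1.04×309 = 433.92 + 321.36 = 755.28
ΣP(Q1 2020)Q(Q1 2020) = 2.31×226 + 0.87×309 = 522.06 + 268.83 = 790.89
link = 755.28/790.89 = 0.954975
Link Q2 2020→Q3 2020:
ΣP(Q3 2020)Q(Q2 2020) = 2.13×280 + 1.34×338 = 596.4 + 452.92 = 1049.32
ΣP(Q2 2020)Q(Q2 2020) = 1.92×280 + 1.04×338 = 537.6 + 351.52 = 889.12
link = 1049.32/889.12 = 1.180178
Link Q3 2020→Q4 2020:
ΣP(Q4 2020)Q(Q3 2020) = 1.74×244 + 1.43×377 = 424.56 + 539.11 = 963.67
ΣP(Q3 2020)Q(Q3 2020) = 2.13×244 + 1.34×377 = 519.72 + 505.18 = 1024.9
link = 963.67/1024.9 = 0.940258
Chained index = 100 × 0.954975 × 1.180178 × 0.940258 = 105.9708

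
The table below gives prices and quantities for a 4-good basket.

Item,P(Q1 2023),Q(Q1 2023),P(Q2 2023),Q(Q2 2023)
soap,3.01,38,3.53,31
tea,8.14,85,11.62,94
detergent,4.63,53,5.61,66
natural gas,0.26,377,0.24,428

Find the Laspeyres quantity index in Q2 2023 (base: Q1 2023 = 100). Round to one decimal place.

110.9

Laspeyres quantity index uses base-period prices as weights.
ΣP(Q1 2023)·Q(Q2 2023) = 3.01×31 + 8.14×94 + 4.63×66 + 0.26×428 = 93.31 + 765.16 + 305.58 + 111.28 = 1275.33
ΣP(Q1 2023)·Q(Q1 2023) = 3.01×38 + 8.14×85 + 4.63×53 + 0.26×377 = 114.38 + 691.9 + 245.39 + 98.02 = 1149.69
Index = 1275.33 / 1149.69 × 100 = 110.9282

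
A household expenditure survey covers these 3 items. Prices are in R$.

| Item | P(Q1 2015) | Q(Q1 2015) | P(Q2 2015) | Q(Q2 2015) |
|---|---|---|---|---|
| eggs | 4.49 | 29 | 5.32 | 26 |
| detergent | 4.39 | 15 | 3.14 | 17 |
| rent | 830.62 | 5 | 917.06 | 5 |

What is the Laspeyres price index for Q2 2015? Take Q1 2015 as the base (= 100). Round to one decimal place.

110.1

Laspeyres price index uses base-period quantities as weights.
ΣP(Q2 2015)·Q(Q1 2015) = 5.32×29 + 3.14×15 + 917.06×5 = 154.28 + 47.1 + 4585.3 = 4786.68
ΣP(Q1 2015)·Q(Q1 2015) = 4.49×29 + 4.39×15 + 830.62×5 = 130.21 + 65.85 + 4153.1 = 4349.16
Index = 4786.68 / 4349.16 × 100 = 110.0599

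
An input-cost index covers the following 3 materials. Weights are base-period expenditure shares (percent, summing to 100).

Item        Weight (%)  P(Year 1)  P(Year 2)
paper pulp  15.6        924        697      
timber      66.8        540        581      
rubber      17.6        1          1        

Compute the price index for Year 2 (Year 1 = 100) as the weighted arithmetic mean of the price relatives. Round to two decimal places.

paper pulp: 15.6 × (697/924) = 15.6 × 0.754329 = 11.7675
timber: 66.8 × (581/540) = 66.8 × 1.075926 = 71.8719
rubber: 17.6 × (1/1) = 17.6 × 1.000000 = 17.6000
Index = Σ wᵢ·(p₁ᵢ/p₀ᵢ) = 11.7675 + 71.8719 + 17.6000 = 101.2394

101.24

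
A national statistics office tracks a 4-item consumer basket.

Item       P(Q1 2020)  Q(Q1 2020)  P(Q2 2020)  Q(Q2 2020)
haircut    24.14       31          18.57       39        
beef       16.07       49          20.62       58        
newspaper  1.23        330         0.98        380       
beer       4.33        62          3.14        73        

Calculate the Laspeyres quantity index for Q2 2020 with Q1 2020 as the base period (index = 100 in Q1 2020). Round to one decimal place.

Laspeyres quantity index uses base-period prices as weights.
ΣP(Q1 2020)·Q(Q2 2020) = 24.14×39 + 16.07×58 + 1.23×380 + 4.33×73 = 941.46 + 932.06 + 467.4 + 316.09 = 2657.01
ΣP(Q1 2020)·Q(Q1 2020) = 24.14×31 + 16.07×49 + 1.23×330 + 4.33×62 = 748.34 + 787.43 + 405.9 + 268.46 = 2210.13
Index = 2657.01 / 2210.13 × 100 = 120.2196

120.2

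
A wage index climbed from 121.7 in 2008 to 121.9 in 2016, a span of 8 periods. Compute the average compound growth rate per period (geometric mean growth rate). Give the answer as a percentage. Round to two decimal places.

Growth factor = (121.9/121.7)^(1/8) = (1.001643)^(1/8) = 1.000205
Growth rate = 1.000205 − 1 = 0.000205 = 0.0205%

0.02%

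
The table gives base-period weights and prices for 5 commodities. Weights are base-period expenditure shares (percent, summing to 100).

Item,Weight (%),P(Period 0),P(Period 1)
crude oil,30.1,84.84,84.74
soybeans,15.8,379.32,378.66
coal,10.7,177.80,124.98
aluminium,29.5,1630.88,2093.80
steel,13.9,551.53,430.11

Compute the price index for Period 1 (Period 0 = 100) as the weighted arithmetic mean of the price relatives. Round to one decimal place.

102.1

crude oil: 30.1 × (84.74/84.84) = 30.1 × 0.998821 = 30.0645
soybeans: 15.8 × (378.66/379.32) = 15.8 × 0.998260 = 15.7725
coal: 10.7 × (124.98/177.80) = 10.7 × 0.702925 = 7.5213
aluminium: 29.5 × (2093.80/1630.88) = 29.5 × 1.283847 = 37.8735
steel: 13.9 × (430.11/551.53) = 13.9 × 0.779849 = 10.8399
Index = Σ wᵢ·(p₁ᵢ/p₀ᵢ) = 30.0645 + 15.7725 + 7.5213 + 37.8735 + 10.8399 = 102.0717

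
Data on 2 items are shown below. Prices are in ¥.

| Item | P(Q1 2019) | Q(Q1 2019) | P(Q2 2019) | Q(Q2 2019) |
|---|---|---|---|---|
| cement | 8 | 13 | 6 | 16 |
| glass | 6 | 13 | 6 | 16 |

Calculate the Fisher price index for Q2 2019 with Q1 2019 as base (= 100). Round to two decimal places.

Laspeyres component (base-period weights):
ΣP(Q2 2019)Q(Q1 2019) = 6×13 + 6×13 = 78 + 78 = 156
ΣP(Q1 2019)Q(Q1 2019) = 8×13 + 6×13 = 104 + 78 = 182
L = 156 / 182 × 100 = 85.7143
Paasche component (current-period weights):
ΣP(Q2 2019)Q(Q2 2019) = 6×16 + 6×16 = 96 + 96 = 192
ΣP(Q1 2019)Q(Q2 2019) = 8×16 + 6×16 = 128 + 96 = 224
P = 192 / 224 × 100 = 85.7143
Fisher = √(L × P) = √(85.7143 × 85.7143) = 85.7143

85.71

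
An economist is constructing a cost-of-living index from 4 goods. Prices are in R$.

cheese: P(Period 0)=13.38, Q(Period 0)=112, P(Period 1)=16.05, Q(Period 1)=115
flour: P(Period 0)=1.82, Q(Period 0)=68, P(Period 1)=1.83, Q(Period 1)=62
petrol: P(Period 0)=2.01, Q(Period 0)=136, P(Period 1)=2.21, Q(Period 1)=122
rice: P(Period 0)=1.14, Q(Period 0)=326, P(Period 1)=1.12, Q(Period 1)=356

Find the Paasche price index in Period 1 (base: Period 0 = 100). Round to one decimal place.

114.1

Paasche price index uses current-period quantities as weights.
ΣP(Period 1)·Q(Period 1) = 16.05×115 + 1.83×62 + 2.21×122 + 1.12×356 = 1845.75 + 113.46 + 269.62 + 398.72 = 2627.55
ΣP(Period 0)·Q(Period 1) = 13.38×115 + 1.82×62 + 2.01×122 + 1.14×356 = 1538.7 + 112.84 + 245.22 + 405.84 = 2302.6
Index = 2627.55 / 2302.6 × 100 = 114.1123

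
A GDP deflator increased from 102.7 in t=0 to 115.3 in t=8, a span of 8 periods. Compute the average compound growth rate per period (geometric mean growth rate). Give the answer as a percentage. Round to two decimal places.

Growth factor = (115.3/102.7)^(1/8) = (1.122687)^(1/8) = 1.014571
Growth rate = 1.014571 − 1 = 0.014571 = 1.4571%

1.46%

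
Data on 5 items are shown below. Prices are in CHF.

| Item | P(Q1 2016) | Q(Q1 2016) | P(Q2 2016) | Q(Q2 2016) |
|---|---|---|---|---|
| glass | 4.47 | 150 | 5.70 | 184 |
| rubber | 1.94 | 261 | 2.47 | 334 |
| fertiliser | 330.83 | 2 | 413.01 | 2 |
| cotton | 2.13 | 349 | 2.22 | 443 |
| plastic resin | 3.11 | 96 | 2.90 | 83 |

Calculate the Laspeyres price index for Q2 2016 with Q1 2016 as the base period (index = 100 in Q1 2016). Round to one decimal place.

117.3

Laspeyres price index uses base-period quantities as weights.
ΣP(Q2 2016)·Q(Q1 2016) = 5.70×150 + 2.47×261 + 413.01×2 + 2.22×349 + 2.90×96 = 855 + 644.67 + 826.02 + 774.78 + 278.4 = 3378.87
ΣP(Q1 2016)·Q(Q1 2016) = 4.47×150 + 1.94×261 + 330.83×2 + 2.13×349 + 3.11×96 = 670.5 + 506.34 + 661.66 + 743.37 + 298.56 = 2880.43
Index = 3378.87 / 2880.43 × 100 = 117.3044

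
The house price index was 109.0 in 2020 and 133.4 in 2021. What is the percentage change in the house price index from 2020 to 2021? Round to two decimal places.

22.39%

Change = (133.4 − 109.0) / 109.0 × 100
       = 24.4 / 109.0 × 100 = 22.3853%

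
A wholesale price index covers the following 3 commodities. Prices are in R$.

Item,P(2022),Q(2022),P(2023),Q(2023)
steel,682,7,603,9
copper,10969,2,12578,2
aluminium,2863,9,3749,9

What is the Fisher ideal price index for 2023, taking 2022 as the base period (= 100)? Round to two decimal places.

119.87

Laspeyres component (base-period weights):
ΣP(2023)Q(2022) = 603×7 + 12578×2 + 3749×9 = 4221 + 25156 + 33741 = 63118
ΣP(2022)Q(2022) = 682×7 + 10969×2 + 2863×9 = 4774 + 21938 + 25767 = 52479
L = 63118 / 52479 × 100 = 120.2729
Paasche component (current-period weights):
ΣP(2023)Q(2023) = 603×9 + 12578×2 + 3749×9 = 5427 + 25156 + 33741 = 64324
ΣP(2022)Q(2023) = 682×9 + 10969×2 + 2863×9 = 6138 + 21938 + 25767 = 53843
P = 64324 / 53843 × 100 = 119.4659
Fisher = √(L × P) = √(120.2729 × 119.4659) = 119.8687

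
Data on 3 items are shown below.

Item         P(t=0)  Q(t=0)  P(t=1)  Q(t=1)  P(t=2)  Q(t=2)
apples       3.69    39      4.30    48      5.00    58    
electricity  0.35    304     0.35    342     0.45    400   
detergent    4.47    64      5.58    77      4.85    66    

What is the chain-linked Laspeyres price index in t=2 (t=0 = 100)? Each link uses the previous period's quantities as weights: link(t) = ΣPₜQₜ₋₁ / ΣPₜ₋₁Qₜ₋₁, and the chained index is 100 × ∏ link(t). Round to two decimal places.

Link t=0→t=1:
ΣP(t=1)Q(t=0) = 4.30×39 + 0.35×304 + 5.58×64 = 167.7 + 106.4 + 357.12 = 631.22
ΣP(t=0)Q(t=0) = 3.69×39 + 0.35×304 + 4.47×64 = 143.91 + 106.4 + 286.08 = 536.39
link = 631.22/536.39 = 1.176793
Link t=1→t=2:
ΣP(t=2)Q(t=1) = 5.00×48 + 0.45×342 + 4.85×77 = 240 + 153.9 + 373.45 = 767.35
ΣP(t=1)Q(t=1) = 4.30×48 + 0.35×342 + 5.58×77 = 206.4 + 119.7 + 429.66 = 755.76
link = 767.35/755.76 = 1.015336
Chained index = 100 × 1.176793 × 1.015336 = 119.4840

119.48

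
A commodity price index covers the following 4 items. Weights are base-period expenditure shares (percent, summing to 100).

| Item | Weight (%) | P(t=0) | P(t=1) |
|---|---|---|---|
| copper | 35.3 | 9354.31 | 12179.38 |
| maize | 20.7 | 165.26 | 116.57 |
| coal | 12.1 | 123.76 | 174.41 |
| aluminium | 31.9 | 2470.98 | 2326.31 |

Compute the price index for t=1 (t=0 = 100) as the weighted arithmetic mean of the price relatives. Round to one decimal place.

107.6

copper: 35.3 × (12179.38/9354.31) = 35.3 × 1.302007 = 45.9609
maize: 20.7 × (116.57/165.26) = 20.7 × 0.705373 = 14.6012
coal: 12.1 × (174.41/123.76) = 12.1 × 1.409260 = 17.0520
aluminium: 31.9 × (2326.31/2470.98) = 31.9 × 0.941452 = 30.0323
Index = Σ wᵢ·(p₁ᵢ/p₀ᵢ) = 45.9609 + 14.6012 + 17.0520 + 30.0323 = 107.6465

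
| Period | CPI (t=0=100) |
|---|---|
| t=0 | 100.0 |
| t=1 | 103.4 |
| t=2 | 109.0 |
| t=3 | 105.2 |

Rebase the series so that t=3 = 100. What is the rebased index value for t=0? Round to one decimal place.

Rebased(t=0) = 100.0 / 105.2 × 100 = 95.0570

95.1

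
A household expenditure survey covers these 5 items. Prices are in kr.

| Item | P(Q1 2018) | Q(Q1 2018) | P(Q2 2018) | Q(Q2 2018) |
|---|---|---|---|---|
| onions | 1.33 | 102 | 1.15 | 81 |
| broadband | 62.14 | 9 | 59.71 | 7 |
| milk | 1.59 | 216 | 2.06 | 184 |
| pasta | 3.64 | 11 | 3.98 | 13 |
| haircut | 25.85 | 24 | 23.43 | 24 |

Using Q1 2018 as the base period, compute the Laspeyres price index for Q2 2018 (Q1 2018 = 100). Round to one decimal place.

100.4

Laspeyres price index uses base-period quantities as weights.
ΣP(Q2 2018)·Q(Q1 2018) = 1.15×102 + 59.71×9 + 2.06×216 + 3.98×11 + 23.43×24 = 117.3 + 537.39 + 444.96 + 43.78 + 562.32 = 1705.75
ΣP(Q1 2018)·Q(Q1 2018) = 1.33×102 + 62.14×9 + 1.59×216 + 3.64×11 + 25.85×24 = 135.66 + 559.26 + 343.44 + 40.04 + 620.4 = 1698.8
Index = 1705.75 / 1698.8 × 100 = 100.4091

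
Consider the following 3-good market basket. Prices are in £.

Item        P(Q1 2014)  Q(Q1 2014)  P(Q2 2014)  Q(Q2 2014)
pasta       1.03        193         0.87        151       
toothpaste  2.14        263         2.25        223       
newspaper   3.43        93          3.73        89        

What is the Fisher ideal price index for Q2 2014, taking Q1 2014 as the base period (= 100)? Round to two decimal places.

Laspeyres component (base-period weights):
ΣP(Q2 2014)Q(Q1 2014) = 0.87×193 + 2.25×263 + 3.73×93 = 167.91 + 591.75 + 346.89 = 1106.55
ΣP(Q1 2014)Q(Q1 2014) = 1.03×193 + 2.14×263 + 3.43×93 = 198.79 + 562.82 + 318.99 = 1080.6
L = 1106.55 / 1080.6 × 100 = 102.4014
Paasche component (current-period weights):
ΣP(Q2 2014)Q(Q2 2014) = 0.87×151 + 2.25×223 + 3.73×89 = 131.37 + 501.75 + 331.97 = 965.09
ΣP(Q1 2014)Q(Q2 2014) = 1.03×151 + 2.14×223 + 3.43×89 = 155.53 + 477.22 + 305.27 = 938.02
P = 965.09 / 938.02 × 100 = 102.8859
Fisher = √(L × P) = √(102.4014 × 102.8859) = 102.6434

102.64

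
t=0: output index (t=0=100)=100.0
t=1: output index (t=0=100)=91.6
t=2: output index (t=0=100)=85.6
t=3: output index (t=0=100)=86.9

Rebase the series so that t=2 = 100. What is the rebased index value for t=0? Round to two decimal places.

Rebased(t=0) = 100.0 / 85.6 × 100 = 116.8224

116.82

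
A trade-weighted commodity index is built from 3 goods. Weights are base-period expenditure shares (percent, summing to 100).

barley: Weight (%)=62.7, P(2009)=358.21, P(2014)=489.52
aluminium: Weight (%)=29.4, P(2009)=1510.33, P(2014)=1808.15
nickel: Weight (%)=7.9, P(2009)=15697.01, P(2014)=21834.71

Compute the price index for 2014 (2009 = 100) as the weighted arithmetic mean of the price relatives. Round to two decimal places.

barley: 62.7 × (489.52/358.21) = 62.7 × 1.366573 = 85.6841
aluminium: 29.4 × (1808.15/1510.33) = 29.4 × 1.197189 = 35.1973
nickel: 7.9 × (21834.71/15697.01) = 7.9 × 1.391011 = 10.9890
Index = Σ wᵢ·(p₁ᵢ/p₀ᵢ) = 85.6841 + 35.1973 + 10.9890 = 131.8704

131.87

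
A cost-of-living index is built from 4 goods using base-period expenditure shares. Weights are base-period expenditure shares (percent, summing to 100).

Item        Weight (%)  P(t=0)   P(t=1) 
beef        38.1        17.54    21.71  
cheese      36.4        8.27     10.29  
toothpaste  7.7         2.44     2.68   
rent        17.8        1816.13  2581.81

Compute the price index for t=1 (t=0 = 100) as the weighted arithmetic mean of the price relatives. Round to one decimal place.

126.2

beef: 38.1 × (21.71/17.54) = 38.1 × 1.237742 = 47.1580
cheese: 36.4 × (10.29/8.27) = 36.4 × 1.244256 = 45.2909
toothpaste: 7.7 × (2.68/2.44) = 7.7 × 1.098361 = 8.4574
rent: 17.8 × (2581.81/1816.13) = 17.8 × 1.421600 = 25.3045
Index = Σ wᵢ·(p₁ᵢ/p₀ᵢ) = 47.1580 + 45.2909 + 8.4574 + 25.3045 = 126.2108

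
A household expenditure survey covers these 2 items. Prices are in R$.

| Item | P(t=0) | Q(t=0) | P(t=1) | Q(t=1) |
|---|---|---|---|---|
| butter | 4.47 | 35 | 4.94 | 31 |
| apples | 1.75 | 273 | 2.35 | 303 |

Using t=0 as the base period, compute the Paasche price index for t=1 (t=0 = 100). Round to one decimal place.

129.4

Paasche price index uses current-period quantities as weights.
ΣP(t=1)·Q(t=1) = 4.94×31 + 2.35×303 = 153.14 + 712.05 = 865.19
ΣP(t=0)·Q(t=1) = 4.47×31 + 1.75×303 = 138.57 + 530.25 = 668.82
Index = 865.19 / 668.82 × 100 = 129.3607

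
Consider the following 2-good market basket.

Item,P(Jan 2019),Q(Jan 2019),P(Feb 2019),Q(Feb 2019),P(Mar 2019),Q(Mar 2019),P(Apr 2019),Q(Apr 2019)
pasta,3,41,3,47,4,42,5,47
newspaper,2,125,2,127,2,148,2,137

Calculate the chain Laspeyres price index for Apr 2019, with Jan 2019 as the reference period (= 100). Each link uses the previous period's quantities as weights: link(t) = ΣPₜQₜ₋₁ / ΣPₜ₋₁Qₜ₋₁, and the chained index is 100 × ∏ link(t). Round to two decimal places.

Link Jan 2019→Feb 2019:
ΣP(Feb 2019)Q(Jan 2019) = 3×41 + 2×125 = 123 + 250 = 373
ΣP(Jan 2019)Q(Jan 2019) = 3×41 + 2×125 = 123 + 250 = 373
link = 373/373 = 1.000000
Link Feb 2019→Mar 2019:
ΣP(Mar 2019)Q(Feb 2019) = 4×47 + 2×127 = 188 + 254 = 442
ΣP(Feb 2019)Q(Feb 2019) = 3×47 + 2×127 = 141 + 254 = 395
link = 442/395 = 1.118987
Link Mar 2019→Apr 2019:
ΣP(Apr 2019)Q(Mar 2019) = 5×42 + 2×148 = 210 + 296 = 506
ΣP(Mar 2019)Q(Mar 2019) = 4×42 + 2×148 = 168 + 296 = 464
link = 506/464 = 1.090517
Chained index = 100 × 1.000000 × 1.118987 × 1.090517 = 122.0275

122.03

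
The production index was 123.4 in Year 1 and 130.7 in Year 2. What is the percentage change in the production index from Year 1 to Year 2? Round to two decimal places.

5.92%

Change = (130.7 − 123.4) / 123.4 × 100
       = 7.3 / 123.4 × 100 = 5.9157%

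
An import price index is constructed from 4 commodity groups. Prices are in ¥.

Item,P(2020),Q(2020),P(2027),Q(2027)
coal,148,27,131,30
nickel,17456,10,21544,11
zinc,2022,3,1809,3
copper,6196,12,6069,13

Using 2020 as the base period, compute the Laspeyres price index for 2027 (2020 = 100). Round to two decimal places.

114.77

Laspeyres price index uses base-period quantities as weights.
ΣP(2027)·Q(2020) = 131×27 + 21544×10 + 1809×3 + 6069×12 = 3537 + 215440 + 5427 + 72828 = 297232
ΣP(2020)·Q(2020) = 148×27 + 17456×10 + 2022×3 + 6196×12 = 3996 + 174560 + 6066 + 74352 = 258974
Index = 297232 / 258974 × 100 = 114.7729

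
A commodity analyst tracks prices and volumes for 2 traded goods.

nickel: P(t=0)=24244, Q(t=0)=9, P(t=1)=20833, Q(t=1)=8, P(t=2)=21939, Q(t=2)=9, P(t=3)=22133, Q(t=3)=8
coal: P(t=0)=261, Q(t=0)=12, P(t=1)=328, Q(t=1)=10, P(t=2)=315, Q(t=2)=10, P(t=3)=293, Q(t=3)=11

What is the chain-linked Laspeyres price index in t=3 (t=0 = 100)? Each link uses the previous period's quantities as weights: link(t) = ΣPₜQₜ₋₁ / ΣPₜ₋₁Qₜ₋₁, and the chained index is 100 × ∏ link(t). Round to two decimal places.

Link t=0→t=1:
ΣP(t=1)Q(t=0) = 20833×9 + 328×12 = 187497 + 3936 = 191433
ΣP(t=0)Q(t=0) = 24244×9 + 261×12 = 218196 + 3132 = 221328
link = 191433/221328 = 0.864929
Link t=1→t=2:
ΣP(t=2)Q(t=1) = 21939×8 + 315×10 = 175512 + 3150 = 178662
ΣP(t=1)Q(t=1) = 20833×8 + 328×10 = 166664 + 3280 = 169944
link = 178662/169944 = 1.051299
Link t=2→t=3:
ΣP(t=3)Q(t=2) = 22133×9 + 293×10 = 199197 + 2930 = 202127
ΣP(t=2)Q(t=2) = 21939×9 + 315×10 = 197451 + 3150 = 200601
link = 202127/200601 = 1.007607
Chained index = 100 × 0.864929 × 1.051299 × 1.007607 = 91.6216

91.62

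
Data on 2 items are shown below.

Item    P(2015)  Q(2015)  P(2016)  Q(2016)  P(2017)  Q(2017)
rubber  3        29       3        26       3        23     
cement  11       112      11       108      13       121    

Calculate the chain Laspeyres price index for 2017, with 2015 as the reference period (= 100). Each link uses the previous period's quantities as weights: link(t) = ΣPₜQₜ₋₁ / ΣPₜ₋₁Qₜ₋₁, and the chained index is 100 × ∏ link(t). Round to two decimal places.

Link 2015→2016:
ΣP(2016)Q(2015) = 3×29 + 11×112 = 87 + 1232 = 1319
ΣP(2015)Q(2015) = 3×29 + 11×112 = 87 + 1232 = 1319
link = 1319/1319 = 1.000000
Link 2016→2017:
ΣP(2017)Q(2016) = 3×26 + 13×108 = 78 + 1404 = 1482
ΣP(2016)Q(2016) = 3×26 + 11×108 = 78 + 1188 = 1266
link = 1482/1266 = 1.170616
Chained index = 100 × 1.000000 × 1.170616 = 117.0616

117.06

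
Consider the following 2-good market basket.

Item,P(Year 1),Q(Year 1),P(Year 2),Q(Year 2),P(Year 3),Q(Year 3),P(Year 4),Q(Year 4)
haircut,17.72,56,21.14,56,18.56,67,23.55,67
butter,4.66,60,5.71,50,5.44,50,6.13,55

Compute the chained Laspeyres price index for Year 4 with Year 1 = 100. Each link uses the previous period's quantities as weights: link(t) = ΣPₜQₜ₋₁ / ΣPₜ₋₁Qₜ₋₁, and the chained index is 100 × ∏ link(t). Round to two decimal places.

Link Year 1→Year 2:
ΣP(Year 2)Q(Year 1) = 21.14×56 + 5.71×60 = 1183.84 + 342.6 = 1526.44
ΣP(Year 1)Q(Year 1) = 17.72×56 + 4.66×60 = 992.32 + 279.6 = 1271.92
link = 1526.44/1271.92 = 1.200107
Link Year 2→Year 3:
ΣP(Year 3)Q(Year 2) = 18.56×56 + 5.44×50 = 1039.36 + 272 = 1311.36
ΣP(Year 2)Q(Year 2) = 21.14×56 + 5.71×50 = 1183.84 + 285.5 = 1469.34
link = 1311.36/1469.34 = 0.892482
Link Year 3→Year 4:
ΣP(Year 4)Q(Year 3) = 23.55×67 + 6.13×50 = 1577.85 + 306.5 = 1884.35
ΣP(Year 3)Q(Year 3) = 18.56×67 + 5.44×50 = 1243.52 + 272 = 1515.52
link = 1884.35/1515.52 = 1.243369
Chained index = 100 × 1.200107 × 0.892482 × 1.243369 = 133.1740

133.17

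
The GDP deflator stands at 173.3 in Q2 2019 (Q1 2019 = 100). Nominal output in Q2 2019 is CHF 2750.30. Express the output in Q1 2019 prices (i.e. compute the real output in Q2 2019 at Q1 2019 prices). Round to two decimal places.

1587.02

Real = Nominal ÷ (Index/100) = 2750.30 ÷ (173.3/100)
     = 2750.30 ÷ 1.733 = 1587.0167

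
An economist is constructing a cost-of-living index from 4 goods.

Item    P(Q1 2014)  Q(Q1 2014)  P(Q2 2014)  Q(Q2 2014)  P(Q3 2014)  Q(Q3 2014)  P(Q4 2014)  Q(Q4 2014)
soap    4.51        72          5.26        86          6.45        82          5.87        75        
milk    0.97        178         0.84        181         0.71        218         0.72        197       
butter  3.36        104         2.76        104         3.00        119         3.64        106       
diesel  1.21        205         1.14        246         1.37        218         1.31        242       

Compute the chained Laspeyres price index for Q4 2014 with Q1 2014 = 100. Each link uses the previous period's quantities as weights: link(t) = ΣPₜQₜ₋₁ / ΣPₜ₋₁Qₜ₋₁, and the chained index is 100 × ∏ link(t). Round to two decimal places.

110.36

Link Q1 2014→Q2 2014:
ΣP(Q2 2014)Q(Q1 2014) = 5.26×72 + 0.84×178 + 2.76×104 + 1.14×205 = 378.72 + 149.52 + 287.04 + 233.7 = 1048.98
ΣP(Q1 2014)Q(Q1 2014) = 4.51×72 + 0.97×178 + 3.36×104 + 1.21×205 = 324.72 + 172.66 + 349.44 + 248.05 = 1094.87
link = 1048.98/1094.87 = 0.958086
Link Q2 2014→Q3 2014:
ΣP(Q3 2014)Q(Q2 2014) = 6.45×86 + 0.71×181 + 3.00×104 + 1.37×246 = 554.7 + 128.51 + 312 + 337.02 = 1332.23
ΣP(Q2 2014)Q(Q2 2014) = 5.26×86 + 0.84×181 + 2.76×104 + 1.14×246 = 452.36 + 152.04 + 287.04 + 280.44 = 1171.88
link = 1332.23/1171.88 = 1.136831
Link Q3 2014→Q4 2014:
ΣP(Q4 2014)Q(Q3 2014) = 5.87×82 + 0.72×218 + 3.64×119 + 1.31×218 = 481.34 + 156.96 + 433.16 + 285.58 = 1357.04
ΣP(Q3 2014)Q(Q3 2014) = 6.45×82 + 0.71×218 + 3.00×119 + 1.37×218 = 528.9 + 154.78 + 357 + 298.66 = 1339.34
link = 1357.04/1339.34 = 1.013215
Chained index = 100 × 0.958086 × 1.136831 × 1.013215 = 110.3577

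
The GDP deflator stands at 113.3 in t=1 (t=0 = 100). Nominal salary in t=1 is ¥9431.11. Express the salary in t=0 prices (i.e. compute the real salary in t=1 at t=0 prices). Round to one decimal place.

8324.0

Real = Nominal ÷ (Index/100) = 9431.11 ÷ (113.3/100)
     = 9431.11 ÷ 1.133 = 8324.0159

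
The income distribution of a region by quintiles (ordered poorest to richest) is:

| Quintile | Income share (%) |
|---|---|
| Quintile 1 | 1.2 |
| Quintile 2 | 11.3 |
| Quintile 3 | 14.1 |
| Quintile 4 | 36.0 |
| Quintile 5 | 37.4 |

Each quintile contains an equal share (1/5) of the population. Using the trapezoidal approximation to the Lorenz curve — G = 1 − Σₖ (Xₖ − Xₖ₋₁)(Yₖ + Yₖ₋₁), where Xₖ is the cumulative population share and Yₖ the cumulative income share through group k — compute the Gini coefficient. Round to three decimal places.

Cumulative income shares Yₖ: 0.0120, 0.1250, 0.2660, 0.6260, 1.0000
Σ (Xₖ−Xₖ₋₁)(Yₖ+Yₖ₋₁) = (1/5)(0.0120+0.0000) + (1/5)(0.1250+0.0120) + (1/5)(0.2660+0.1250) + (1/5)(0.6260+0.2660) + (1/5)(1.0000+0.6260)
  = 0.0024 + 0.0274 + 0.0782 + 0.1784 + 0.3252 = 0.6116
G = 1 − 0.6116 = 0.3884

0.388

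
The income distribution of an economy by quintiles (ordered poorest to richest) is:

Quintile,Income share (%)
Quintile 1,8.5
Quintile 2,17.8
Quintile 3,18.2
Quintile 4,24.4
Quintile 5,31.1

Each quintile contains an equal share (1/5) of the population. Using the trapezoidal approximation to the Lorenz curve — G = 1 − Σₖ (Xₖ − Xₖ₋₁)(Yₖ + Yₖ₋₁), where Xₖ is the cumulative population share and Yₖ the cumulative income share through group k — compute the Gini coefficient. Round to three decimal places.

0.207

Cumulative income shares Yₖ: 0.0850, 0.2630, 0.4450, 0.6890, 1.0000
Σ (Xₖ−Xₖ₋₁)(Yₖ+Yₖ₋₁) = (1/5)(0.0850+0.0000) + (1/5)(0.2630+0.0850) + (1/5)(0.4450+0.2630) + (1/5)(0.6890+0.4450) + (1/5)(1.0000+0.6890)
  = 0.0170 + 0.0696 + 0.1416 + 0.2268 + 0.3378 = 0.7928
G = 1 − 0.7928 = 0.2072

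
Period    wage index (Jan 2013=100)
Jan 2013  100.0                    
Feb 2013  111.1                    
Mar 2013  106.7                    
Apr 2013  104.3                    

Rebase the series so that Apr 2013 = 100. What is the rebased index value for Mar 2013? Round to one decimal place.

102.3

Rebased(Mar 2013) = 106.7 / 104.3 × 100 = 102.3011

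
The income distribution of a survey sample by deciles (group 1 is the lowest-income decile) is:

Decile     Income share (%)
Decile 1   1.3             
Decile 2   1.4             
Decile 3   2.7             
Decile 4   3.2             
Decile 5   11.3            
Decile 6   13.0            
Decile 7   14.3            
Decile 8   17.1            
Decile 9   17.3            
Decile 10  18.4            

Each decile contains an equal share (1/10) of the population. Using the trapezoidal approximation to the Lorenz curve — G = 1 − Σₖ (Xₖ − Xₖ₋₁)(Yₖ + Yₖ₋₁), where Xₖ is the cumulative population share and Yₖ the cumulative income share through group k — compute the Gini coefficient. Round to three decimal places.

0.372

Cumulative income shares Yₖ: 0.0130, 0.0270, 0.0540, 0.0860, 0.1990, 0.3290, 0.4720, 0.6430, 0.8160, 1.0000
Σ (Xₖ−Xₖ₋₁)(Yₖ+Yₖ₋₁) = (1/10)(0.0130+0.0000) + (1/10)(0.0270+0.0130) + (1/10)(0.0540+0.0270) + (1/10)(0.0860+0.0540) + (1/10)(0.1990+0.0860) + (1/10)(0.3290+0.1990) + (1/10)(0.4720+0.3290) + (1/10)(0.6430+0.4720) + (1/10)(0.8160+0.6430) + (1/10)(1.0000+0.8160)
  = 0.0013 + 0.0040 + 0.0081 + 0.0140 + 0.0285 + 0.0528 + 0.0801 + 0.1115 + 0.1459 + 0.1816 = 0.6278
G = 1 − 0.6278 = 0.3722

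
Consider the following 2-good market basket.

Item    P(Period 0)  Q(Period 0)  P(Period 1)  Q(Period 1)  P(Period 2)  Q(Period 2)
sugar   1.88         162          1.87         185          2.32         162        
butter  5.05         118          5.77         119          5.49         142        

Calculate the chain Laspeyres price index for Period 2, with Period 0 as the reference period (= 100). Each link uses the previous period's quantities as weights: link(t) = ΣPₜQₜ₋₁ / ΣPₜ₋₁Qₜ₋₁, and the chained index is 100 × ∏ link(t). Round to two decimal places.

114.54

Link Period 0→Period 1:
ΣP(Period 1)Q(Period 0) = 1.87×162 + 5.77×118 = 302.94 + 680.86 = 983.8
ΣP(Period 0)Q(Period 0) = 1.88×162 + 5.05×118 = 304.56 + 595.9 = 900.46
link = 983.8/900.46 = 1.092553
Link Period 1→Period 2:
ΣP(Period 2)Q(Period 1) = 2.32×185 + 5.49×119 = 429.2 + 653.31 = 1082.51
ΣP(Period 1)Q(Period 1) = 1.87×185 + 5.77×119 = 345.95 + 686.63 = 1032.58
link = 1082.51/1032.58 = 1.048355
Chained index = 100 × 1.092553 × 1.048355 = 114.5383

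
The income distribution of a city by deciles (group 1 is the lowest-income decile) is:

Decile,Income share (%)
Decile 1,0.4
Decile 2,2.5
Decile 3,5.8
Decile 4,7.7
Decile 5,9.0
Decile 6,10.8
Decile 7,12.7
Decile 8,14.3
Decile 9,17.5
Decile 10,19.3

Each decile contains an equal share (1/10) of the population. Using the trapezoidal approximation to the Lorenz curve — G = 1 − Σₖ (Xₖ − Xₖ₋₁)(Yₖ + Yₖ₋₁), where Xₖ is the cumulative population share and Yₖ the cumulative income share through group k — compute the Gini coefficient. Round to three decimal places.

0.334

Cumulative income shares Yₖ: 0.0040, 0.0290, 0.0870, 0.1640, 0.2540, 0.3620, 0.4890, 0.6320, 0.8070, 1.0000
Σ (Xₖ−Xₖ₋₁)(Yₖ+Yₖ₋₁) = (1/10)(0.0040+0.0000) + (1/10)(0.0290+0.0040) + (1/10)(0.0870+0.0290) + (1/10)(0.1640+0.0870) + (1/10)(0.2540+0.1640) + (1/10)(0.3620+0.2540) + (1/10)(0.4890+0.3620) + (1/10)(0.6320+0.4890) + (1/10)(0.8070+0.6320) + (1/10)(1.0000+0.8070)
  = 0.0004 + 0.0033 + 0.0116 + 0.0251 + 0.0418 + 0.0616 + 0.0851 + 0.1121 + 0.1439 + 0.1807 = 0.6656
G = 1 − 0.6656 = 0.3344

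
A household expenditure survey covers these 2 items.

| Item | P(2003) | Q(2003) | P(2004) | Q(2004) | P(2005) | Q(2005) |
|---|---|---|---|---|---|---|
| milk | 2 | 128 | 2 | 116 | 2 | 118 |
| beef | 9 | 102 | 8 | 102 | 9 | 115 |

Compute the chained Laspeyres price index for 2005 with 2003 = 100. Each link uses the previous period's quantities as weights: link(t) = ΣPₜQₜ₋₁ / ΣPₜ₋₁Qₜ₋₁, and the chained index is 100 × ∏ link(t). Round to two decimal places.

Link 2003→2004:
ΣP(2004)Q(2003) = 2×128 + 8×102 = 256 + 816 = 1072
ΣP(2003)Q(2003) = 2×128 + 9×102 = 256 + 918 = 1174
link = 1072/1174 = 0.913118
Link 2004→2005:
ΣP(2005)Q(2004) = 2×116 + 9×102 = 232 + 918 = 1150
ΣP(2004)Q(2004) = 2×116 + 8×102 = 232 + 816 = 1048
link = 1150/1048 = 1.097328
Chained index = 100 × 0.913118 × 1.097328 = 100.1990

100.20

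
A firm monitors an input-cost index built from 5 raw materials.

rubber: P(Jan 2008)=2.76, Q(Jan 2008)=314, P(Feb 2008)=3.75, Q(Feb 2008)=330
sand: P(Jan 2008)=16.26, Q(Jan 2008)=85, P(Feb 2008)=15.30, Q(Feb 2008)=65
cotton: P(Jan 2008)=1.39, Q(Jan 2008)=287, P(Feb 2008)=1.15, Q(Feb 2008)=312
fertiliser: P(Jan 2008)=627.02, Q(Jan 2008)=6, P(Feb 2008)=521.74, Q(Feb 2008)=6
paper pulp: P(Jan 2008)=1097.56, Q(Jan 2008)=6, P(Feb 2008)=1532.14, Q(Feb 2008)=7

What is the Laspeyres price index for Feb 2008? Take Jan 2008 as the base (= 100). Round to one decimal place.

116.4

Laspeyres price index uses base-period quantities as weights.
ΣP(Feb 2008)·Q(Jan 2008) = 3.75×314 + 15.30×85 + 1.15×287 + 521.74×6 + 1532.14×6 = 1177.5 + 1300.5 + 330.05 + 3130.44 + 9192.84 = 15131.33
ΣP(Jan 2008)·Q(Jan 2008) = 2.76×314 + 16.26×85 + 1.39×287 + 627.02×6 + 1097.56×6 = 866.64 + 1382.1 + 398.93 + 3762.12 + 6585.36 = 12995.15
Index = 15131.33 / 12995.15 × 100 = 116.4383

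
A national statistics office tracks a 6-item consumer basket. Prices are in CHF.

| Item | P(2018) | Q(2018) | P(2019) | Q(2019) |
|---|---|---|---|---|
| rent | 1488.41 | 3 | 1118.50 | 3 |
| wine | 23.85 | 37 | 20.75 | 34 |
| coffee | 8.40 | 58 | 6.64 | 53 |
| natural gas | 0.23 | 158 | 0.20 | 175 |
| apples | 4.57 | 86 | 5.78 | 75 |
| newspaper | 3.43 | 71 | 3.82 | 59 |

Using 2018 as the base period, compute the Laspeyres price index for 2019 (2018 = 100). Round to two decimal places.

81.57

Laspeyres price index uses base-period quantities as weights.
ΣP(2019)·Q(2018) = 1118.50×3 + 20.75×37 + 6.64×58 + 0.20×158 + 5.78×86 + 3.82×71 = 3355.5 + 767.75 + 385.12 + 31.6 + 497.08 + 271.22 = 5308.27
ΣP(2018)·Q(2018) = 1488.41×3 + 23.85×37 + 8.40×58 + 0.23×158 + 4.57×86 + 3.43×71 = 4465.23 + 882.45 + 487.2 + 36.34 + 393.02 + 243.53 = 6507.77
Index = 5308.27 / 6507.77 × 100 = 81.5682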